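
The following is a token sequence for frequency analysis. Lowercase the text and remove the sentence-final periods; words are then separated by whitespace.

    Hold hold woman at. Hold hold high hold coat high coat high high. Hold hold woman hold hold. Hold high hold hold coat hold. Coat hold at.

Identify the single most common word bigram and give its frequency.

"hold hold", 6 times

Bigram frequencies (highest first):
  hold hold: 6
  high hold: 3
  hold coat: 3
  hold woman: 2
  hold high: 2
  coat high: 2
  … (7 more, each ≤ 2)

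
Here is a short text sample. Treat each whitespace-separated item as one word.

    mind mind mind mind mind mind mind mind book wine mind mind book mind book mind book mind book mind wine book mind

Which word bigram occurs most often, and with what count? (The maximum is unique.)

Bigram frequencies (highest first):
  mind mind: 8
  mind book: 5
  book mind: 5
  book wine: 1
  wine mind: 1
  mind wine: 1
  … (1 more, each ≤ 1)

"mind mind", 8 times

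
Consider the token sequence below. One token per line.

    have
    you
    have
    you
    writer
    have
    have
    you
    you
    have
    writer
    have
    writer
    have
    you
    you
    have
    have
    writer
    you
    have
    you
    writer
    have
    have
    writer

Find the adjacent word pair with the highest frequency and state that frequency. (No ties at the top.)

"have you", 5 times

Bigram frequencies (highest first):
  have you: 5
  you have: 4
  writer have: 4
  have writer: 4
  have have: 3
  you writer: 2
  … (2 more, each ≤ 2)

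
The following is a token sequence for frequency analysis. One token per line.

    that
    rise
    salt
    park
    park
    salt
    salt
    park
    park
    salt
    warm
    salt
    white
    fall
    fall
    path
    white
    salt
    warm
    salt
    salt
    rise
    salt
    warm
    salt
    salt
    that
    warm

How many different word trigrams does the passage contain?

21

28 tokens → 26 trigram windows in total.
Repeated trigrams (each contributes count−1 duplicates):
  salt warm salt: 3
  park park salt: 2
  salt park park: 2
  warm salt salt: 2
5 duplicate windows → 26 − 5 = 21 distinct.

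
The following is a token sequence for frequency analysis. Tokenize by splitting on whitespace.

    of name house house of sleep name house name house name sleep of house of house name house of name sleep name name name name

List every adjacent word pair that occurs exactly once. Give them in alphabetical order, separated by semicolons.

Bigram counts meeting the condition (exactly once):
  house house: 1
  of sleep: 1
  sleep of: 1

house house; of sleep; sleep of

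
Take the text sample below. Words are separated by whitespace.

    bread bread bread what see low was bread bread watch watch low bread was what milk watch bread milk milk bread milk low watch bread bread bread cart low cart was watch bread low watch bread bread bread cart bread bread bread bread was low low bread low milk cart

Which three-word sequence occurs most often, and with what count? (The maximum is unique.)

Trigram frequencies (highest first):
  bread bread bread: 5
  low watch bread: 2
  watch bread bread: 2
  bread bread cart: 2
  bread bread what: 1
  bread what see: 1
  … (35 more, each ≤ 1)

"bread bread bread", 5 times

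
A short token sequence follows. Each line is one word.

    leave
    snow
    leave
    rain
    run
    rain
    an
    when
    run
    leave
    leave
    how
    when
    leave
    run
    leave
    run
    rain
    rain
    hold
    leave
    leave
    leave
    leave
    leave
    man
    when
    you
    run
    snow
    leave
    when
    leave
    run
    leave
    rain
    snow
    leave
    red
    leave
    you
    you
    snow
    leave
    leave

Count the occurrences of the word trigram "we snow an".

Scanning the 43 overlapping trigram windows for "we snow an":
  (none found)

0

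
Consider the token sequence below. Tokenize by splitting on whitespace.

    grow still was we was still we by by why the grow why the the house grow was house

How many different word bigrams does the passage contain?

17

19 tokens → 18 bigram windows in total.
Repeated bigrams (each contributes count−1 duplicates):
  why the: 2
1 duplicate windows → 18 − 1 = 17 distinct.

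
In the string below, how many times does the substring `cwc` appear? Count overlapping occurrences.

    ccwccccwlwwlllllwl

Sliding a length-3 window over the 18 characters (16 positions):
  position 2–4: cwc

1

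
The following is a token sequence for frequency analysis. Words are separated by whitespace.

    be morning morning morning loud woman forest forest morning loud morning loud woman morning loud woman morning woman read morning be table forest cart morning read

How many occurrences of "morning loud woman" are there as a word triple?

Scanning the 24 overlapping trigram windows for "morning loud woman":
  position 4–6: morning loud woman
  position 11–13: morning loud woman
  position 14–16: morning loud woman

3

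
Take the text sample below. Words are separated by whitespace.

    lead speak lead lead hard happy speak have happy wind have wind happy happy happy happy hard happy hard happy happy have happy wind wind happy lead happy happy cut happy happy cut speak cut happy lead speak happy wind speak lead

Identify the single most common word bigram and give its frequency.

"happy happy", 6 times

Bigram frequencies (highest first):
  happy happy: 6
  hard happy: 3
  happy wind: 3
  lead speak: 2
  speak lead: 2
  have happy: 2
  … (18 more, each ≤ 2)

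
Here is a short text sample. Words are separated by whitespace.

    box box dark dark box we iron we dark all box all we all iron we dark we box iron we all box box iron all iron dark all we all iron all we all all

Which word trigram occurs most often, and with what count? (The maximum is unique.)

Trigram frequencies (highest first):
  all we all: 3
  iron we dark: 2
  we all iron: 2
  box box dark: 1
  box dark dark: 1
  dark dark box: 1
  … (24 more, each ≤ 1)

"all we all", 3 times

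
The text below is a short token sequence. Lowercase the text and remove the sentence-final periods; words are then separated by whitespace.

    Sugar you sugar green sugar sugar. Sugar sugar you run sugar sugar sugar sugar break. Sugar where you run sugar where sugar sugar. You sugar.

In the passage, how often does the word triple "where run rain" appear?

0

Scanning the 23 overlapping trigram windows for "where run rain":
  (none found)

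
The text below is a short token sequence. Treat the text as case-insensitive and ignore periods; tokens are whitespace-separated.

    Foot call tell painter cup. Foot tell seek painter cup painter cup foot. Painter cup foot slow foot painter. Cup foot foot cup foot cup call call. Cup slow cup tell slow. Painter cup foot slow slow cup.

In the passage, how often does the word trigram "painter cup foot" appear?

5

Scanning the 36 overlapping trigram windows for "painter cup foot":
  position 4–6: painter cup foot
  position 11–13: painter cup foot
  position 14–16: painter cup foot
  position 19–21: painter cup foot
  position 33–35: painter cup foot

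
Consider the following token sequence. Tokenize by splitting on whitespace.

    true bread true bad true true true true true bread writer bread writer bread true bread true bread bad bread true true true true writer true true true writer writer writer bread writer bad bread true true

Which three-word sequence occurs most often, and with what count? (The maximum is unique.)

"true true true", 6 times

Trigram frequencies (highest first):
  true true true: 6
  true bread true: 2
  bread writer bread: 2
  writer bread writer: 2
  bread true bread: 2
  bad bread true: 2
  … (17 more, each ≤ 2)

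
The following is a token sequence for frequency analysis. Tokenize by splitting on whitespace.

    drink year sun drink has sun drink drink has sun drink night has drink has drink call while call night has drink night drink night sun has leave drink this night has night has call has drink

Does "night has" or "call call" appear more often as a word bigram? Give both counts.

"night has": 4 occurrences
"call call": 0 occurrences

"night has" (4 vs 0)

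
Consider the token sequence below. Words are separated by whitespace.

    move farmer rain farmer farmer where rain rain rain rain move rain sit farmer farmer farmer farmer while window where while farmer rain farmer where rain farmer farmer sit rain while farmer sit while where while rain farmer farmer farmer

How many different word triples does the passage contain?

40 tokens → 38 trigram windows in total.
Repeated trigrams (each contributes count−1 duplicates):
  farmer farmer farmer: 3
  rain farmer farmer: 3
  farmer rain farmer: 2
  farmer where rain: 2
  rain rain rain: 2
7 duplicate windows → 38 − 7 = 31 distinct.

31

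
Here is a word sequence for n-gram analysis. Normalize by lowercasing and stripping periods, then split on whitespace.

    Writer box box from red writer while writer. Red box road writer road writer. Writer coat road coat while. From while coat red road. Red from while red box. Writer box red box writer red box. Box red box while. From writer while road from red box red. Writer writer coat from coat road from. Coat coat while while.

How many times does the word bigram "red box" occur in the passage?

Scanning the 58 overlapping bigram windows for "red box":
  position 9–10: red box
  position 28–29: red box
  position 32–33: red box
  position 35–36: red box
  position 38–39: red box
  position 46–47: red box

6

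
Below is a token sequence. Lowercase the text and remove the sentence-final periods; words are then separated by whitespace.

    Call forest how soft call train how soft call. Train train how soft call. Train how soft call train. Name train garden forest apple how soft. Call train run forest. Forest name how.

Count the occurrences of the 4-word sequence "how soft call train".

5

Scanning the 30 overlapping 4-gram windows for "how soft call train":
  position 3–6: how soft call train
  position 7–10: how soft call train
  position 12–15: how soft call train
  position 16–19: how soft call train
  position 25–28: how soft call train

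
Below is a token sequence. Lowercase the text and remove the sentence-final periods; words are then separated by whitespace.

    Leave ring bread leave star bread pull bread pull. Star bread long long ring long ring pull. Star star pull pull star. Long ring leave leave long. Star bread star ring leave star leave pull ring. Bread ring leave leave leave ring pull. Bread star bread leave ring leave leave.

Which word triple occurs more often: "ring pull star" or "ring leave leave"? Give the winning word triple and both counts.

"ring leave leave" (3 vs 1)

"ring pull star": 1 occurrence
"ring leave leave": 3 occurrences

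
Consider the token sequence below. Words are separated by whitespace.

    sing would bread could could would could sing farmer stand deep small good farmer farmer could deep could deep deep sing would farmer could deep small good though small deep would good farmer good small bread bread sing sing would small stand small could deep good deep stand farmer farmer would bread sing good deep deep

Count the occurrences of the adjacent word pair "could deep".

Scanning the 55 overlapping bigram windows for "could deep":
  position 16–17: could deep
  position 18–19: could deep
  position 24–25: could deep
  position 44–45: could deep

4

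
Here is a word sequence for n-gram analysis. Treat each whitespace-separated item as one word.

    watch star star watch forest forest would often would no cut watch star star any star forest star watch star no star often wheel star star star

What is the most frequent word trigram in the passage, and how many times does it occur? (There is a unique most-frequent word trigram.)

"watch star star", 2 times

Trigram frequencies (highest first):
  watch star star: 2
  star star watch: 1
  star watch forest: 1
  watch forest forest: 1
  forest forest would: 1
  forest would often: 1
  … (18 more, each ≤ 1)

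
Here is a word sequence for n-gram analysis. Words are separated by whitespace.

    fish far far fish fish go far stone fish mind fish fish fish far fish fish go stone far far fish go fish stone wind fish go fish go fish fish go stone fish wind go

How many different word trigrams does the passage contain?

27

36 tokens → 34 trigram windows in total.
Repeated trigrams (each contributes count−1 duplicates):
  fish fish go: 3
  fish go fish: 3
  far far fish: 2
  far fish fish: 2
  fish go stone: 2
7 duplicate windows → 34 − 7 = 27 distinct.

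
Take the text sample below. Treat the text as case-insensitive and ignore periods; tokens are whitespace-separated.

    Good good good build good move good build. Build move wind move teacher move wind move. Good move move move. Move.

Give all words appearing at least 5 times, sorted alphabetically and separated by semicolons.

Unigram counts meeting the condition (at least 5 times):
  good: 6
  move: 9

good; move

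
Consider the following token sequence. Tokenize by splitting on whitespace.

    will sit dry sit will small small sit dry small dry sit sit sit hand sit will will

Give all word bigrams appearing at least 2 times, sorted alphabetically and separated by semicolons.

dry sit; sit dry; sit sit; sit will

Bigram counts meeting the condition (at least 2 times):
  dry sit: 2
  sit dry: 2
  sit sit: 2
  sit will: 2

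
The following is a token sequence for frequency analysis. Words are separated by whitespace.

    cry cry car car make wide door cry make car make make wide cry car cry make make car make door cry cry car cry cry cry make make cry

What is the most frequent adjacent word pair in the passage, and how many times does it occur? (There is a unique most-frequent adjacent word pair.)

Bigram frequencies (highest first):
  cry cry: 4
  cry car: 3
  car make: 3
  cry make: 3
  make make: 3
  make wide: 2
  … (8 more, each ≤ 2)

"cry cry", 4 times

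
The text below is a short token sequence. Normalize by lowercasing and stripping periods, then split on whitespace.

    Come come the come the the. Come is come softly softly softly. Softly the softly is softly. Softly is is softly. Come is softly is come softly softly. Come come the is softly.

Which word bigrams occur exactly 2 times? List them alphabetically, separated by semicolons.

come come; come is; come softly; is come; softly come; the come

Bigram counts meeting the condition (exactly 2 times):
  come come: 2
  come is: 2
  come softly: 2
  is come: 2
  softly come: 2
  the come: 2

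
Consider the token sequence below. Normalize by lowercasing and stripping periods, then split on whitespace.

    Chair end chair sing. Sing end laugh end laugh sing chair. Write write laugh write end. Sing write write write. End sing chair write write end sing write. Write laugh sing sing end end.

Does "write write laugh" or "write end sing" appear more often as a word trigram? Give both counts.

"write end sing" (3 vs 2)

"write write laugh": 2 occurrences
"write end sing": 3 occurrences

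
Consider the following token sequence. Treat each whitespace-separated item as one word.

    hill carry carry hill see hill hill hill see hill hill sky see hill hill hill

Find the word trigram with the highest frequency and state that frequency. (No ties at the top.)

Trigram frequencies (highest first):
  see hill hill: 3
  hill see hill: 2
  hill hill hill: 2
  hill carry carry: 1
  carry carry hill: 1
  carry hill see: 1
  … (4 more, each ≤ 1)

"see hill hill", 3 times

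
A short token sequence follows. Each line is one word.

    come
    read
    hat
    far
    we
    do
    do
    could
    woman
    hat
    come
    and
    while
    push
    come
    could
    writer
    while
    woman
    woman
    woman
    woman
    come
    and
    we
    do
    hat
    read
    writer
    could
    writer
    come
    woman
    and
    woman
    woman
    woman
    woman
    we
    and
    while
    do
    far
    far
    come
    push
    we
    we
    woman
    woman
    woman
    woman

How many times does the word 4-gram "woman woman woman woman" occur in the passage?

3

Scanning the 49 overlapping 4-gram windows for "woman woman woman woman":
  position 19–22: woman woman woman woman
  position 35–38: woman woman woman woman
  position 49–52: woman woman woman woman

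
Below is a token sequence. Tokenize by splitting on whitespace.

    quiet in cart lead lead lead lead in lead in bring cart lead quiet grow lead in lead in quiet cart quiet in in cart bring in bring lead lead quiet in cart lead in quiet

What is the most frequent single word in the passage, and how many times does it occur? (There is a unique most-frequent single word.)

"lead", 11 times

Unigram frequencies (highest first):
  lead: 11
  in: 10
  quiet: 6
  cart: 5
  bring: 3
  grow: 1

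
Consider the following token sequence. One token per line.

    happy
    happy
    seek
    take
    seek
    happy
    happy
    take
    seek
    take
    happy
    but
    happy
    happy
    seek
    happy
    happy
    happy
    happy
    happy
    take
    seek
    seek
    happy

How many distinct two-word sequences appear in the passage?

10

24 tokens → 23 bigram windows in total.
Repeated bigrams (each contributes count−1 duplicates):
  happy happy: 7
  seek happy: 3
  take seek: 3
  happy seek: 2
  happy take: 2
  seek take: 2
13 duplicate windows → 23 − 13 = 10 distinct.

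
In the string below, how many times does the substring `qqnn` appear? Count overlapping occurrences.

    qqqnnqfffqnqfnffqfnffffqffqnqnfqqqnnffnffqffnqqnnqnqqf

Sliding a length-4 window over the 54 characters (51 positions):
  position 2–5: qqnn
  position 33–36: qqnn
  position 46–49: qqnn

3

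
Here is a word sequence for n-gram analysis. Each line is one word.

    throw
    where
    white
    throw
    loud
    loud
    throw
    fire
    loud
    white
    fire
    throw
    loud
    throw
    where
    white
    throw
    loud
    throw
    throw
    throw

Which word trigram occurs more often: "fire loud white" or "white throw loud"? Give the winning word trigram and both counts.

"fire loud white": 1 occurrence
"white throw loud": 2 occurrences

"white throw loud" (2 vs 1)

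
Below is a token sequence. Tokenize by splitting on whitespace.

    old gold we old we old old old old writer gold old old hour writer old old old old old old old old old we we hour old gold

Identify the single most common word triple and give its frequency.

"old old old", 9 times

Trigram frequencies (highest first):
  old old old: 9
  old gold we: 1
  gold we old: 1
  we old we: 1
  old we old: 1
  we old old: 1
  … (13 more, each ≤ 1)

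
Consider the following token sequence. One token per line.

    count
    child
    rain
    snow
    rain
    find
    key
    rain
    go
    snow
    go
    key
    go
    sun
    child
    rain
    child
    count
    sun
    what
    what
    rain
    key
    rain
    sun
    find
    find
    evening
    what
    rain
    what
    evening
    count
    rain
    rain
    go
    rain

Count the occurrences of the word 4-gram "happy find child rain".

0

Scanning the 34 overlapping 4-gram windows for "happy find child rain":
  (none found)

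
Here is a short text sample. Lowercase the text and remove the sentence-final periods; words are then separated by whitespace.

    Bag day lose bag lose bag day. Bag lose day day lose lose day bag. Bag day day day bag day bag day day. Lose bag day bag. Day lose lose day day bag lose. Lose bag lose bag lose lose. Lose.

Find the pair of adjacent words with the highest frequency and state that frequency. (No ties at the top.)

"bag day", 7 times

Bigram frequencies (highest first):
  bag day: 7
  day bag: 6
  lose bag: 5
  bag lose: 5
  day day: 5
  lose lose: 5
  … (3 more, each ≤ 4)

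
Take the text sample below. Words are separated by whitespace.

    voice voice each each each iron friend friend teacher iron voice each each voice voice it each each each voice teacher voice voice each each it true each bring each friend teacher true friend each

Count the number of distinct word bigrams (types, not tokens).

35 tokens → 34 bigram windows in total.
Repeated bigrams (each contributes count−1 duplicates):
  each each: 6
  voice each: 3
  voice voice: 3
  each voice: 2
  friend teacher: 2
11 duplicate windows → 34 − 11 = 23 distinct.

23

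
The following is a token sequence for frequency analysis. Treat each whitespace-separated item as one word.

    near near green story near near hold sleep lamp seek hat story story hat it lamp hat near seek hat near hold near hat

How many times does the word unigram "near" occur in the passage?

Scanning the 24 tokens for "near":
  position 1: near
  position 2: near
  position 5: near
  position 6: near
  position 18: near
  position 21: near
  position 23: near

7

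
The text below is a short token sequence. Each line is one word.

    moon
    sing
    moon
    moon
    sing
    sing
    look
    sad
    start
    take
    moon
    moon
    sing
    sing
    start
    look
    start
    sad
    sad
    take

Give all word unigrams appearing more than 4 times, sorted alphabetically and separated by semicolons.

moon; sing

Unigram counts meeting the condition (more than 4 times):
  moon: 5
  sing: 5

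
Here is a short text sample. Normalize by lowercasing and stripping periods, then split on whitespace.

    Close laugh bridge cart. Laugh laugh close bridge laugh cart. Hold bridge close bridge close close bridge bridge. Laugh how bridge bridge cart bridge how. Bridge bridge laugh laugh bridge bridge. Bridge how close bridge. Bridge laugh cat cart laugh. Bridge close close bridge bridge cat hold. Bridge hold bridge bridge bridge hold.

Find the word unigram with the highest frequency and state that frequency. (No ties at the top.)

Unigram frequencies (highest first):
  bridge: 23
  laugh: 9
  close: 8
  cart: 4
  hold: 4
  how: 3
  … (1 more, each ≤ 2)

"bridge", 23 times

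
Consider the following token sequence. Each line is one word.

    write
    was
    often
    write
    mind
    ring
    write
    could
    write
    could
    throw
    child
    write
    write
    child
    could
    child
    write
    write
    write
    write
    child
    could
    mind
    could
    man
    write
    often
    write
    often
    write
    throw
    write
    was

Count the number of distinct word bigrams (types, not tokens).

22

34 tokens → 33 bigram windows in total.
Repeated bigrams (each contributes count−1 duplicates):
  write write: 4
  often write: 3
  child could: 2
  child write: 2
  write child: 2
  write could: 2
  write often: 2
  write was: 2
11 duplicate windows → 33 − 11 = 22 distinct.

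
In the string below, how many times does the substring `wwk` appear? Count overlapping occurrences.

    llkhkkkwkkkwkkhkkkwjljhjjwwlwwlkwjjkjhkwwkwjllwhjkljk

Sliding a length-3 window over the 53 characters (51 positions):
  position 40–42: wwk

1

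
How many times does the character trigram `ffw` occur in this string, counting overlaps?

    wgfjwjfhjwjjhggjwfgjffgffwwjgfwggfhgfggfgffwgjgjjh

2

Sliding a length-3 window over the 50 characters (48 positions):
  position 24–26: ffw
  position 42–44: ffw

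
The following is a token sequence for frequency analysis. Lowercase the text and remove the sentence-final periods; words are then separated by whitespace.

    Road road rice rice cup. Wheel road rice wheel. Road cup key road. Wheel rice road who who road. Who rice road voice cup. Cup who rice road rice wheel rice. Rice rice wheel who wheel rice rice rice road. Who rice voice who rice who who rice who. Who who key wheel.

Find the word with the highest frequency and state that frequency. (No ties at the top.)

"rice", 16 times

Unigram frequencies (highest first):
  rice: 16
  who: 12
  road: 10
  wheel: 7
  cup: 4
  key: 2
  … (1 more, each ≤ 2)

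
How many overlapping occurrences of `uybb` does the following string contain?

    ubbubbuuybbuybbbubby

2

Sliding a length-4 window over the 20 characters (17 positions):
  position 8–11: uybb
  position 12–15: uybb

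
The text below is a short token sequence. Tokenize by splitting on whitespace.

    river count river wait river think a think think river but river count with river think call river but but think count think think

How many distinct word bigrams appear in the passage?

24 tokens → 23 bigram windows in total.
Repeated bigrams (each contributes count−1 duplicates):
  river but: 2
  river count: 2
  river think: 2
  think think: 2
4 duplicate windows → 23 − 4 = 19 distinct.

19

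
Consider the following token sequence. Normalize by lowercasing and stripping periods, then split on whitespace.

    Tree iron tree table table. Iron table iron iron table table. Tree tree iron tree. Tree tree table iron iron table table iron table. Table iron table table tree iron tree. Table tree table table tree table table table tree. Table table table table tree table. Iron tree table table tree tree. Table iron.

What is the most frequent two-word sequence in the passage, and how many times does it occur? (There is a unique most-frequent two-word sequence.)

Bigram frequencies (highest first):
  table table: 12
  tree table: 9
  table iron: 7
  table tree: 7
  iron table: 5
  iron tree: 4
  … (3 more, each ≤ 4)

"table table", 12 times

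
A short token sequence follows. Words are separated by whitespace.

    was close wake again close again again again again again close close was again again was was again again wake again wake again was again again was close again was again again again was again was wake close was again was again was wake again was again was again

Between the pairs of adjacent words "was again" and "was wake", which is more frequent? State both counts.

"was again": 9 occurrences
"was wake": 2 occurrences

"was again" (9 vs 2)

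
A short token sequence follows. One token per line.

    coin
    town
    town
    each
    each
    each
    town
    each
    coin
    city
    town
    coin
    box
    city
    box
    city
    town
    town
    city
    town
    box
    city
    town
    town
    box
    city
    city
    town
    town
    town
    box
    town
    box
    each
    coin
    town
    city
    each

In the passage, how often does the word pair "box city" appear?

Scanning the 37 overlapping bigram windows for "box city":
  position 13–14: box city
  position 15–16: box city
  position 21–22: box city
  position 25–26: box city

4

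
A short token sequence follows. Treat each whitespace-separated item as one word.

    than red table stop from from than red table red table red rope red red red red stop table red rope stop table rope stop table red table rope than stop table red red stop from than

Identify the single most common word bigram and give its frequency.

Bigram frequencies (highest first):
  table red: 5
  red table: 4
  red red: 4
  stop table: 4
  than red: 2
  stop from: 2
  … (10 more, each ≤ 2)

"table red", 5 times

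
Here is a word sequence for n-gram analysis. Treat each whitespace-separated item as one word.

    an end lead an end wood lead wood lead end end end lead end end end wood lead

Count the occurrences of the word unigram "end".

Scanning the 18 tokens for "end":
  position 2: end
  position 5: end
  position 10: end
  position 11: end
  position 12: end
  position 14: end
  position 15: end
  position 16: end

8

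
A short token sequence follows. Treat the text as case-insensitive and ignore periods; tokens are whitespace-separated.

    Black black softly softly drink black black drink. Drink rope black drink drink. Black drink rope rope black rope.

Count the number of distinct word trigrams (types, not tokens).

16

19 tokens → 17 trigram windows in total.
Repeated trigrams (each contributes count−1 duplicates):
  black drink drink: 2
1 duplicate windows → 17 − 1 = 16 distinct.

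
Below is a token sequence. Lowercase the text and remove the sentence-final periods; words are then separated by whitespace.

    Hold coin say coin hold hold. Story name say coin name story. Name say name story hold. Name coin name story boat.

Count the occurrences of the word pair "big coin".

Scanning the 21 overlapping bigram windows for "big coin":
  (none found)

0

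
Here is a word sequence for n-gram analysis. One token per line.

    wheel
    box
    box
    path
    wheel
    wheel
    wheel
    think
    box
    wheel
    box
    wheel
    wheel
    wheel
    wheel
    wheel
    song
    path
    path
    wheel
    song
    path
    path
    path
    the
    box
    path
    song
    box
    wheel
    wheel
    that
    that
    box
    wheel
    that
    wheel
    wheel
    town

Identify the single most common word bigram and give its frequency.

"wheel wheel", 8 times

Bigram frequencies (highest first):
  wheel wheel: 8
  box wheel: 4
  path path: 3
  wheel box: 2
  box path: 2
  path wheel: 2
  … (14 more, each ≤ 2)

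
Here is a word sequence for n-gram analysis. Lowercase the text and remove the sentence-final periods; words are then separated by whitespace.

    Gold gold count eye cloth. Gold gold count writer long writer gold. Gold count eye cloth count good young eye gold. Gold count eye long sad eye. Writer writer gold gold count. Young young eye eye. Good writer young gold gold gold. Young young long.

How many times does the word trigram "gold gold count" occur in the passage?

Scanning the 43 overlapping trigram windows for "gold gold count":
  position 1–3: gold gold count
  position 6–8: gold gold count
  position 12–14: gold gold count
  position 21–23: gold gold count
  position 30–32: gold gold count

5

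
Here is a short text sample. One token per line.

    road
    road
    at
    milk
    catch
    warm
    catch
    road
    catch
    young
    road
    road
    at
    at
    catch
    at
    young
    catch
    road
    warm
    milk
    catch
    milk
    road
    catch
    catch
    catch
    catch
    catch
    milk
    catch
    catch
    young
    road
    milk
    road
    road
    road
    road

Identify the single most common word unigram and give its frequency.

Unigram frequencies (highest first):
  catch: 13
  road: 12
  milk: 5
  at: 4
  young: 3
  warm: 2

"catch", 13 times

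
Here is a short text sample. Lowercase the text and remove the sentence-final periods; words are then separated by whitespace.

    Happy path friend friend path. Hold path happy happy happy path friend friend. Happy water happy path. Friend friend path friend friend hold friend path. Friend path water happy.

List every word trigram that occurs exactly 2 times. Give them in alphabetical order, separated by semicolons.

Trigram counts meeting the condition (exactly 2 times):
  friend friend path: 2
  friend path friend: 2

friend friend path; friend path friend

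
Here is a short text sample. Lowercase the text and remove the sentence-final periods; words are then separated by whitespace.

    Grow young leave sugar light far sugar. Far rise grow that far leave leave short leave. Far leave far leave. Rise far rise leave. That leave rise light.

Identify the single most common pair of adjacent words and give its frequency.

"far leave", 3 times

Bigram frequencies (highest first):
  far leave: 3
  far rise: 2
  leave far: 2
  leave rise: 2
  grow young: 1
  young leave: 1
  … (16 more, each ≤ 1)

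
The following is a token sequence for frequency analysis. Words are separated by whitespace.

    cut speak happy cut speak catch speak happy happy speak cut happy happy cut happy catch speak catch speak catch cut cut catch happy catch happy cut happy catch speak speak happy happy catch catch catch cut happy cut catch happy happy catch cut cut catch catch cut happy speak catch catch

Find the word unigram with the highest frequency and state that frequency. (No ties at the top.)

Unigram frequencies (highest first):
  catch: 16
  happy: 15
  cut: 12
  speak: 9

"catch", 16 times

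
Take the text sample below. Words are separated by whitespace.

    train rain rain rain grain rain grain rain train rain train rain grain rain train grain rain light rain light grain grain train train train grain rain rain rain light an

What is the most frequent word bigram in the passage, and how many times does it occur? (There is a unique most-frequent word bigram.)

Bigram frequencies (highest first):
  grain rain: 5
  rain rain: 4
  train rain: 3
  rain grain: 3
  rain train: 3
  rain light: 3
  … (7 more, each ≤ 2)

"grain rain", 5 times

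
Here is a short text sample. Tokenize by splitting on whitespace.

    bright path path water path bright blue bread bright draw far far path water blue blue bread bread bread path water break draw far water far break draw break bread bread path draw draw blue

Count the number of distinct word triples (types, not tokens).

35 tokens → 33 trigram windows in total.
Repeated trigrams (each contributes count−1 duplicates):
  bread bread path: 2
1 duplicate windows → 33 − 1 = 32 distinct.

32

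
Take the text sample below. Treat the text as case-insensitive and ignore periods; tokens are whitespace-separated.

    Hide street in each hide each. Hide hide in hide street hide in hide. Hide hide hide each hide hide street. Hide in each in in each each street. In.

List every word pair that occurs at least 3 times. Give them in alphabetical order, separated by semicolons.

each hide; hide hide; hide in; hide street; in each

Bigram counts meeting the condition (at least 3 times):
  each hide: 3
  hide hide: 5
  hide in: 3
  hide street: 3
  in each: 3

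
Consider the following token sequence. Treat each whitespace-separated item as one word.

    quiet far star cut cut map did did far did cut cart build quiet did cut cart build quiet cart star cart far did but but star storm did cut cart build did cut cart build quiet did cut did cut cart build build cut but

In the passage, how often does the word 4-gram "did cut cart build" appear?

Scanning the 43 overlapping 4-gram windows for "did cut cart build":
  position 10–13: did cut cart build
  position 15–18: did cut cart build
  position 29–32: did cut cart build
  position 33–36: did cut cart build
  position 40–43: did cut cart build

5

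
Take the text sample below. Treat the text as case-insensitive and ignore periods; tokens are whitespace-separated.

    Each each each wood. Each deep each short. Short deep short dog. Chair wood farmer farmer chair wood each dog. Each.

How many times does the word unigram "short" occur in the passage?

3

Scanning the 21 tokens for "short":
  position 8: short
  position 9: short
  position 11: short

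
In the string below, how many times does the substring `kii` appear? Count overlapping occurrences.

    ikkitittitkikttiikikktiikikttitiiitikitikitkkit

0

Sliding a length-3 window over the 47 characters (45 positions):
  (no match at any position)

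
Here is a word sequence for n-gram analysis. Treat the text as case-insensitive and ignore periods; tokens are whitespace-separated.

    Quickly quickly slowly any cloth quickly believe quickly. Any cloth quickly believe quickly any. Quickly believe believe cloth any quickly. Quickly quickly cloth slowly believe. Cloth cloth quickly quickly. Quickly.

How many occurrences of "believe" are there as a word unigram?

5

Scanning the 30 tokens for "believe":
  position 7: believe
  position 12: believe
  position 16: believe
  position 17: believe
  position 25: believe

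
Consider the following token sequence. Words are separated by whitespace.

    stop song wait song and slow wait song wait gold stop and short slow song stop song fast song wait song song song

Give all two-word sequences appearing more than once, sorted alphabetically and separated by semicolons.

Bigram counts meeting the condition (more than once):
  song song: 2
  song wait: 3
  stop song: 2
  wait song: 3

song song; song wait; stop song; wait song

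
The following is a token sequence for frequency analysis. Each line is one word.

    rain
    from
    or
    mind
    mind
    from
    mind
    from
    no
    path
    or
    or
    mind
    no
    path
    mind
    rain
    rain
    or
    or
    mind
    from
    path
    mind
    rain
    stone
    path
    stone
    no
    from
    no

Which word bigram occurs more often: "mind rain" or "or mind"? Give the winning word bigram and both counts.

"or mind" (3 vs 2)

"mind rain": 2 occurrences
"or mind": 3 occurrences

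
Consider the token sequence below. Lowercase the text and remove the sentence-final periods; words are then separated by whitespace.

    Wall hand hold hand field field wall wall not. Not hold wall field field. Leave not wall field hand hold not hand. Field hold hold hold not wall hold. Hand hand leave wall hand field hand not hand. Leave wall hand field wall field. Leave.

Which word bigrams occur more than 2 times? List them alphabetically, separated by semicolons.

hand field; wall field; wall hand

Bigram counts meeting the condition (more than 2 times):
  hand field: 4
  wall field: 3
  wall hand: 3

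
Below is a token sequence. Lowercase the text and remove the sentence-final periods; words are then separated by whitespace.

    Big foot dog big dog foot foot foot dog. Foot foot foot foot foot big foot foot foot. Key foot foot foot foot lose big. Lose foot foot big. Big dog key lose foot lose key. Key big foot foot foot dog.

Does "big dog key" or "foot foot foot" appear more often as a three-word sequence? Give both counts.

"big dog key": 1 occurrence
"foot foot foot": 8 occurrences

"foot foot foot" (8 vs 1)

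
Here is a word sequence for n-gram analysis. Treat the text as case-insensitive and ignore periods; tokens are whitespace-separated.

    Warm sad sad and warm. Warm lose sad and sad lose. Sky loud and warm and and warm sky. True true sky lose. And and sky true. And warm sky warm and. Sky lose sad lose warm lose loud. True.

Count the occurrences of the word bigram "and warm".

Scanning the 39 overlapping bigram windows for "and warm":
  position 4–5: and warm
  position 14–15: and warm
  position 17–18: and warm
  position 28–29: and warm

4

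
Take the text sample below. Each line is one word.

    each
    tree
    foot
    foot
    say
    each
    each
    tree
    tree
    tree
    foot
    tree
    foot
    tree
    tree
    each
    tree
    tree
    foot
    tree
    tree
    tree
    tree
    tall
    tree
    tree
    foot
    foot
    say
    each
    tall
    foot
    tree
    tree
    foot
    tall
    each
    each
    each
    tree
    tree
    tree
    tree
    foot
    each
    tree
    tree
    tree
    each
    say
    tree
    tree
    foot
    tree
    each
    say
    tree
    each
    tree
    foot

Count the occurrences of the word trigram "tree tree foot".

6

Scanning the 58 overlapping trigram windows for "tree tree foot":
  position 9–11: tree tree foot
  position 17–19: tree tree foot
  position 25–27: tree tree foot
  position 33–35: tree tree foot
  position 42–44: tree tree foot
  position 51–53: tree tree foot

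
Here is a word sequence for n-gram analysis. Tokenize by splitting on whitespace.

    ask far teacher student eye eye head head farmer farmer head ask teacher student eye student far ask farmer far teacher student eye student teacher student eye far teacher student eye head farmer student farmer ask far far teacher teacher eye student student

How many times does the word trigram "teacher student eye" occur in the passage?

Scanning the 41 overlapping trigram windows for "teacher student eye":
  position 3–5: teacher student eye
  position 13–15: teacher student eye
  position 21–23: teacher student eye
  position 25–27: teacher student eye
  position 29–31: teacher student eye

5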